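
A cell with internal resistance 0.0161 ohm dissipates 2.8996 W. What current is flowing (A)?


I = sqrt(Q / R) = sqrt(2.8996 / 0.0161) = sqrt(180.1) = 13.42 A

13.42 A


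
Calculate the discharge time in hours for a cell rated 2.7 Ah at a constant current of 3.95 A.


t = capacity / current = 2.7 / 3.95 = 0.6835 hr

0.6835 hr


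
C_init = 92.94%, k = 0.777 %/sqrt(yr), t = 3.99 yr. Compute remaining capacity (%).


Step 1: sqrt(3.99 yr) = 1.9975
Step 2: drop = 0.777 * 1.9975 = 1.5521
Step 3: C_final = 92.94 - 1.5521 = 91.39%

91.39%


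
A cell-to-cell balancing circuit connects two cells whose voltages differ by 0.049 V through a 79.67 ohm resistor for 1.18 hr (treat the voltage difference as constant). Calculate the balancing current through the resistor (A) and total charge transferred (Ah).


First, Ohm's law: I_bal = 0.049 V / 79.67 ohm = 6.1504e-04 A
Then Q = I * t = 6.1504e-04 A * 1.18 hr = 7.257e-04 Ah

I=6.1504e-04 A, Q=7.257e-04 Ah


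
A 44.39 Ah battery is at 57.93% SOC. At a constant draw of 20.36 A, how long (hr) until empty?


Step 1: remaining = SOC/100 * C_total = 57.93/100 * 44.39 = 25.715 Ah
Step 2: t = remaining / I = 25.715 / 20.36 = 1.263 hr

1.263 hr


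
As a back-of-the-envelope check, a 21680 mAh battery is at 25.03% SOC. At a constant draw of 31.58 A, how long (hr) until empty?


Convert: C_total = 21680 mAh = 21.68 Ah
Step 1: remaining = SOC/100 * C_total = 25.03/100 * 21.68 = 5.4265 Ah
Step 2: t = remaining / I = 5.4265 / 31.58 = 0.1718 hr

0.1718 hr


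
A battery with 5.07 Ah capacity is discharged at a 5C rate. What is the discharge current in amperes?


I = C_rate * capacity = 5 * 5.07 = 25.35 A

25.35 A


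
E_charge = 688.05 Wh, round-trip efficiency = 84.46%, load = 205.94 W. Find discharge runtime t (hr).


Step 1: E_discharge = eta/100 * E_charge = 84.46/100 * 688.05 = 581.13 Wh
Step 2: t = E_discharge / P = 581.13 / 205.94 = 2.822 hr

2.822 hr


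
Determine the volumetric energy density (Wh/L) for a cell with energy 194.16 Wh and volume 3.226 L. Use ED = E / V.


ED = E / V = 194.16 / 3.226 = 60.19 Wh/L

60.19 Wh/L


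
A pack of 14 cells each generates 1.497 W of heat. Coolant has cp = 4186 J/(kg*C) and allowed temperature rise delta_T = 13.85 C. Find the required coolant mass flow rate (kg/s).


Step 1: Total heat Q = 14 * 1.497 W = 20.958 W
Step 2: denom = cp * dT = 4186 * 13.85 = 57976
Step 3: m_dot = 20.958 / 57976 = 3.615e-04 kg/s

3.615e-04 kg/s


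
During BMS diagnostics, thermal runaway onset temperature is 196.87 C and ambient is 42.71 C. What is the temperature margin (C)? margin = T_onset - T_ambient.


margin = T_onset - T_ambient = 196.87 - 42.71 = 154.16 C

154.16 C


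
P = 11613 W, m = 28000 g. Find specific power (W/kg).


Convert: m = 28000 g = 28 kg
Specific power = 11613 W / 28 kg = 414.8 W/kg

414.8 W/kg


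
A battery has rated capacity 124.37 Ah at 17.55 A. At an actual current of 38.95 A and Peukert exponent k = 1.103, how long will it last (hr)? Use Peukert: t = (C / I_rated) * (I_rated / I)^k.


t_rated = C / I_rated = 124.37 / 17.55 = 7.0866 hr
(I_rated/I)^k = (0.45058)^1.103 = 0.41506
t = t_rated * (I_rated/I)^k = 7.0866 * 0.41506 = 2.941 hr

2.941 hr


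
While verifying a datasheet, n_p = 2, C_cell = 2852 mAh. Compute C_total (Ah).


Convert: C_cell = 2852 mAh = 2.852 Ah
C_total = 2 * 2.852 = 5.704 Ah

5.704 Ah


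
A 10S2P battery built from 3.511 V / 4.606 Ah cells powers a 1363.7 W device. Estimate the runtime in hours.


Step 1: E_pack = Ns * V_cell * Np * C_cell = 10 * 3.511 * 2 * 4.606 = 323.43 Wh
Step 2: t = E_pack / P = 323.43 / 1363.7 = 0.2372 hr

0.2372 hr


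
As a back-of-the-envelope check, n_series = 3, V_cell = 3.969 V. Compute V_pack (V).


Series voltages add: 3 * 3.969 V = 11.907 V

11.907 V


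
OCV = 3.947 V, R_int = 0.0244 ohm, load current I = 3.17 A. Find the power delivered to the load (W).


Step 1: V_terminal = OCV - I*R = 3.947 - 3.17 * 0.0244 = 3.8697 V
Step 2: P_out = V_terminal * I = 3.8697 * 3.17 = 12.27 W

12.27 W


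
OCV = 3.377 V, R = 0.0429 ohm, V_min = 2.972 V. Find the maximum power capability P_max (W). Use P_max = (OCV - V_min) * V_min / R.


dV = OCV - V_min = 0.405 V (so I_max = dV / R)
P_max = dV * V_min / R = 0.405 * 2.972 / 0.0429 = 28.06 W

28.06 W


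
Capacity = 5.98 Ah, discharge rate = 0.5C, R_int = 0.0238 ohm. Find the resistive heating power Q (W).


Step 1: I = C_rate * capacity = 0.5 * 5.98 = 2.99 A
Step 2: Q = I^2 * R = 2.99^2 * 0.0238 = 8.9401 * 0.0238 = 0.2128 W

0.2128 W


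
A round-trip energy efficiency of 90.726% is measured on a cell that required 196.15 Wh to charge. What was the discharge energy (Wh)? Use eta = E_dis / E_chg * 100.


E_dis = eta/100 * E_chg = 90.726/100 * 196.15 = 178.0 Wh

178.0 Wh


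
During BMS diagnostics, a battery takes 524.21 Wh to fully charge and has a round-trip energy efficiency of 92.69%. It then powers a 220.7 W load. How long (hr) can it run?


Step 1: E_discharge = eta/100 * E_charge = 92.69/100 * 524.21 = 485.89 Wh
Step 2: t = E_discharge / P = 485.89 / 220.7 = 2.202 hr

2.202 hr


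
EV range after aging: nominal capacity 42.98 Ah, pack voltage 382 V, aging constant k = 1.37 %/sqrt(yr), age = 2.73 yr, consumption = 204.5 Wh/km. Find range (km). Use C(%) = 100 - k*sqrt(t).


Step 1: capacity retention = 100 - 1.37 * sqrt(2.73) = 100 - 1.37 * 1.6523 = 97.736%
Step 2: C_now = 42.98 * 97.736/100 = 42.007 Ah
Step 3: E_pack = V * C_now = 382 * 42.007 = 16047 Wh
Step 4: range = E_pack / consumption = 16047 / 204.5 = 78.47 km

78.47 km


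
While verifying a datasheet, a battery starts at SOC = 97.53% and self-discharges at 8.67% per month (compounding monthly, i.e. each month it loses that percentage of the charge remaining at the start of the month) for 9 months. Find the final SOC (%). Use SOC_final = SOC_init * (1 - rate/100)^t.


Monthly retention factor = 1 - 8.67/100 = 0.9133
Over 9 months: factor^9 = 0.4421
SOC_final = 97.53 * 0.4421 = 43.12%

43.12%


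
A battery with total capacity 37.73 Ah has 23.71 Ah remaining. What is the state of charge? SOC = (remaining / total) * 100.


SOC% = 23.71 / 37.73 * 100 = 62.84%

62.84%


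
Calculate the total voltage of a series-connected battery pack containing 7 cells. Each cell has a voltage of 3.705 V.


With 7 cells in series at 3.705 V each, V_pack = 25.935 V

25.935 V


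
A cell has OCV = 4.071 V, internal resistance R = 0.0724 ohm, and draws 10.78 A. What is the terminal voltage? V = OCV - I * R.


IR drop = 10.78 * 0.0724 = 0.78047 V
V = 4.071 - 0.78047 = 3.291 V

3.291 V


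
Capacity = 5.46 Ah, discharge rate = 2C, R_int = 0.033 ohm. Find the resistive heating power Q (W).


Step 1: I = C_rate * capacity = 2 * 5.46 = 10.92 A
Step 2: Q = I^2 * R = 10.92^2 * 0.033 = 119.25 * 0.033 = 3.935 W

3.935 W


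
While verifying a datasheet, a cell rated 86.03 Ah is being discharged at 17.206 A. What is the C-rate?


C_rate = I / capacity = 17.206 / 86.03 = 0.2C

0.2C


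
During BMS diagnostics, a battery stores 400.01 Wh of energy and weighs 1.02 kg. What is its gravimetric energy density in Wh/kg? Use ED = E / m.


ED = E / m = 400.01 / 1.02 = 392.2 Wh/kg

392.2 Wh/kg


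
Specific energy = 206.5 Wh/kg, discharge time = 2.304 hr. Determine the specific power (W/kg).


P_specific = E / t = 206.5 / 2.304 = 89.63 W/kg

89.63 W/kg


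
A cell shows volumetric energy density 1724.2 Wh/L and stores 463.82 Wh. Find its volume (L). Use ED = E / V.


V = E / ED = 463.82 / 1724.2 = 0.2690 L

0.2690 L


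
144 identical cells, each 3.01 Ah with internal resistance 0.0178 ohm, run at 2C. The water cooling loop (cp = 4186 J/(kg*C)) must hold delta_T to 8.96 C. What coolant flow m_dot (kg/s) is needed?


Step 1: I = 2 * 3.01 = 6.02 A
Step 2: Q_cell = I^2 * R = 6.02^2 * 0.0178 = 0.64508 W
Step 3: Q_total = 144 * 0.64508 = 92.892 W
Step 4: m_dot = Q_total / (cp * dT) = 92.892 / (4186 * 8.96) = 0.002477 kg/s

0.002477 kg/s


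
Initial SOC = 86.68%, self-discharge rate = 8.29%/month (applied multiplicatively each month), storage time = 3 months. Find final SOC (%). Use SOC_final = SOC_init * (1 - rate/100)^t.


Monthly retention factor = 1 - 8.29/100 = 0.9171
Over 3 months: factor^3 = 0.77135
SOC_final = 86.68 * 0.77135 = 66.86%

66.86%


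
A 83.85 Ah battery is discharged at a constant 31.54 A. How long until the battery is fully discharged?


Runtime = 83.85 Ah / 31.54 A = 2.659 hr

2.659 hr


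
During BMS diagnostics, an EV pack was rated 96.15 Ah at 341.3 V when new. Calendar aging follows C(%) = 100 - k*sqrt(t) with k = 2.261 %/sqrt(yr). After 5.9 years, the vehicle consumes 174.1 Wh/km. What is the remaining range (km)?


Step 1: capacity retention = 100 - 2.261 * sqrt(5.9) = 100 - 2.261 * 2.429 = 94.508%
Step 2: C_now = 96.15 * 94.508/100 = 90.869 Ah
Step 3: E_pack = V * C_now = 341.3 * 90.869 = 31014 Wh
Step 4: range = E_pack / consumption = 31014 / 174.1 = 178.1 km

178.1 km


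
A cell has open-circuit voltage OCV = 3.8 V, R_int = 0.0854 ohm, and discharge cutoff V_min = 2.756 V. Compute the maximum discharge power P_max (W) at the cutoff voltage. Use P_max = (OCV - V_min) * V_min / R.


dV = OCV - V_min = 1.044 V (so I_max = dV / R)
P_max = dV * V_min / R = 1.044 * 2.756 / 0.0854 = 33.69 W

33.69 W


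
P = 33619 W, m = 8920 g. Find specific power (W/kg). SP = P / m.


Convert: m = 8920 g = 8.92 kg
SP = P / m = 33619 / 8.92 = 3769 W/kg

3769 W/kg


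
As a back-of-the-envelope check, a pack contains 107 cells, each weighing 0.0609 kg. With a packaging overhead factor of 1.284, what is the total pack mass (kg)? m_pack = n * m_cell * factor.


Cell mass sum = 107 * 0.0609 = 6.5163 kg
With overhead 1.284: m_pack = 6.5163 * 1.284 = 8.367 kg

8.367 kg


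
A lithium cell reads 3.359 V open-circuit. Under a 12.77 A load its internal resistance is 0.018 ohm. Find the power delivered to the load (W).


Step 1: V_terminal = OCV - I*R = 3.359 - 12.77 * 0.018 = 3.1291 V
Step 2: P_out = V_terminal * I = 3.1291 * 12.77 = 39.96 W

39.96 W


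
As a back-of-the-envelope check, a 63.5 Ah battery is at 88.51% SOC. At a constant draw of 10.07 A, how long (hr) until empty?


Step 1: remaining = SOC/100 * C_total = 88.51/100 * 63.5 = 56.204 Ah
Step 2: t = remaining / I = 56.204 / 10.07 = 5.581 hr

5.581 hr


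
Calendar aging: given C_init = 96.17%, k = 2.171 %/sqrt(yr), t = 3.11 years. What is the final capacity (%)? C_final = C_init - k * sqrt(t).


Step 1: sqrt(3.11 yr) = 1.7635
Step 2: drop = 2.171 * 1.7635 = 3.8286
Step 3: C_final = 96.17 - 3.8286 = 92.34%

92.34%


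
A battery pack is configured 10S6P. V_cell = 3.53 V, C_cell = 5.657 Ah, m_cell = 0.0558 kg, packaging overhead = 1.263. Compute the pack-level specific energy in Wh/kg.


Step 1: V_pack = 10 * 3.53 = 35.3 V
Step 2: C_pack = 6 * 5.657 = 33.942 Ah
Step 3: E_pack = V_pack * C_pack = 35.3 * 33.942 = 1198.2 Wh
Step 4: m_pack = 10 * 6 * 0.0558 * 1.263 = 4.2285 kg
Step 5: ED = E_pack / m_pack = 1198.2 / 4.2285 = 283.4 Wh/kg

283.4 Wh/kg


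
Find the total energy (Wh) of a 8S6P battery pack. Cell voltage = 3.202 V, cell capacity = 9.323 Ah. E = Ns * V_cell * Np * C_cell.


E = Ns * Vcell * Np * Ccell = 8 * 3.202 * 6 * 9.323 = 1433 Wh

1433 Wh


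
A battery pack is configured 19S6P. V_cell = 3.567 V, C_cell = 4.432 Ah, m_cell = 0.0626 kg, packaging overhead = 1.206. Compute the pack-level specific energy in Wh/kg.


Step 1: V_pack = 19 * 3.567 = 67.773 V
Step 2: C_pack = 6 * 4.432 = 26.592 Ah
Step 3: E_pack = V_pack * C_pack = 67.773 * 26.592 = 1802.2 Wh
Step 4: m_pack = 19 * 6 * 0.0626 * 1.206 = 8.6065 kg
Step 5: ED = E_pack / m_pack = 1802.2 / 8.6065 = 209.4 Wh/kg

209.4 Wh/kg


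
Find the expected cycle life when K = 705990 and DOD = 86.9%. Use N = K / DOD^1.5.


DOD^1.5 = 810.08
N = K / DOD^1.5 = 705990 / 810.08 = 871.5

871.5 cycles


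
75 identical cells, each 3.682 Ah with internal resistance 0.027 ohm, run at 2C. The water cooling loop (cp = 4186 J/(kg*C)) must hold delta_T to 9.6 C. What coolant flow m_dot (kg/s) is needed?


Step 1: I = 2 * 3.682 = 7.364 A
Step 2: Q_cell = I^2 * R = 7.364^2 * 0.027 = 1.4642 W
Step 3: Q_total = 75 * 1.4642 = 109.82 W
Step 4: m_dot = Q_total / (cp * dT) = 109.82 / (4186 * 9.6) = 0.002733 kg/s

0.002733 kg/s


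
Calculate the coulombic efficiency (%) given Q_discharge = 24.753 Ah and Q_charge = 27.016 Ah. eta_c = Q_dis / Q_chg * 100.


Coulombic efficiency = 24.753/27.016 * 100% = 91.62%

91.62%


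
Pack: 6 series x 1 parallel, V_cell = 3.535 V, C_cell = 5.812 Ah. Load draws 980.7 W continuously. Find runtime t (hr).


Step 1: E_pack = Ns * V_cell * Np * C_cell = 6 * 3.535 * 1 * 5.812 = 123.27 Wh
Step 2: t = E_pack / P = 123.27 / 980.7 = 0.1257 hr

0.1257 hr


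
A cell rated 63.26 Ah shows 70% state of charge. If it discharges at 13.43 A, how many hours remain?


Step 1: remaining = SOC/100 * C_total = 70/100 * 63.26 = 44.282 Ah
Step 2: t = remaining / I = 44.282 / 13.43 = 3.297 hr

3.297 hr


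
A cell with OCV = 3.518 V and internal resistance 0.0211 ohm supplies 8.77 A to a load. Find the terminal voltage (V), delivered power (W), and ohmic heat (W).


Step 1: V_terminal = OCV - I*R = 3.518 - 8.77 * 0.0211 = 3.333 V
Step 2: P_out = V_terminal * I = 3.333 * 8.77 = 29.23 W
Step 3: Q = I^2 * R = 8.77^2 * 0.0211 = 1.623 W

V=3.333 V, P=29.23 W, Q=1.623 W


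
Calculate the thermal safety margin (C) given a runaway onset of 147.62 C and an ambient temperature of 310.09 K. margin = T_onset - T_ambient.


Convert: T_ambient = 310.09 K = 36.94 C
margin = 147.62 - 36.94 = 110.68 C

110.68 C


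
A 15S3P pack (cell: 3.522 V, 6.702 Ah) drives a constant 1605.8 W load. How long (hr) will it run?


Step 1: E_pack = Ns * V_cell * Np * C_cell = 15 * 3.522 * 3 * 6.702 = 1062.2 Wh
Step 2: t = E_pack / P = 1062.2 / 1605.8 = 0.6615 hr

0.6615 hr


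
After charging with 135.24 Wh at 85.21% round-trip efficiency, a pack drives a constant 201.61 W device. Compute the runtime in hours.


Step 1: E_discharge = eta/100 * E_charge = 85.21/100 * 135.24 = 115.24 Wh
Step 2: t = E_discharge / P = 115.24 / 201.61 = 0.5716 hr

0.5716 hr


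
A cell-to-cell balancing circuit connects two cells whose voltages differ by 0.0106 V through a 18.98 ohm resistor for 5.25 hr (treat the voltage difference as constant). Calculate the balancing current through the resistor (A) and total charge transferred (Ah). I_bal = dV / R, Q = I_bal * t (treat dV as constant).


First, Ohm's law: I_bal = 0.0106 V / 18.98 ohm = 5.5848e-04 A
Then Q = I * t = 5.5848e-04 A * 5.25 hr = 0.002932 Ah

I=5.5848e-04 A, Q=0.002932 Ah


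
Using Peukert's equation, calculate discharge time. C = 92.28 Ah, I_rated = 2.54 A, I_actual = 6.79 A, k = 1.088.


Step 1: t_rated = C / I_rated = 92.28 / 2.54 = 36.331 hr
Step 2: ratio = 2.54 / 6.79 = 0.37408
Step 3: ratio^k = 0.37408^1.088 = 0.34307
Step 4: t = t_rated * ratio^k = 36.331 * 0.34307 = 12.46 hr

12.46 hr


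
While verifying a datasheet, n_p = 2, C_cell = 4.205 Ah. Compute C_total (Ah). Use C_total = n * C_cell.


C_total = 2 * 4.205 = 8.41 Ah

8.41 Ah


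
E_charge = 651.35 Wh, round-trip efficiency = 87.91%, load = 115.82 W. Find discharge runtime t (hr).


Step 1: E_discharge = eta/100 * E_charge = 87.91/100 * 651.35 = 572.6 Wh
Step 2: t = E_discharge / P = 572.6 / 115.82 = 4.944 hr

4.944 hr


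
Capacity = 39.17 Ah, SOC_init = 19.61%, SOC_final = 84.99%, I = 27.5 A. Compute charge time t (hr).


Step 1: dSOC = 84.99% - 19.61% = 65.38%
Step 2: delta_Ah = 39.17 * 65.38 / 100 = 25.609 Ah
Step 3: t = 25.609 / 27.5 = 0.9312 hr

0.9312 hr


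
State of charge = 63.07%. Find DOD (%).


Complement of SOC: DOD = 100% - 63.07% = 36.93%

36.93%


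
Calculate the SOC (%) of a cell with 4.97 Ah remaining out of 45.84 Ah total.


SOC% = 4.97 / 45.84 * 100 = 10.84%

10.84%


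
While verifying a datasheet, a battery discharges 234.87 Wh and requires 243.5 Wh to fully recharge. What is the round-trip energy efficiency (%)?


eta_e = E_dis / E_chg * 100 = 234.87 / 243.5 * 100 = 96.46%

96.46%


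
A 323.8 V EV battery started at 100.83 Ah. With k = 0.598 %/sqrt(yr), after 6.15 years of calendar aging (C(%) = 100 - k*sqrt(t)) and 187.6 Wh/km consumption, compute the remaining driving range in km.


Step 1: capacity retention = 100 - 0.598 * sqrt(6.15) = 100 - 0.598 * 2.4799 = 98.517%
Step 2: C_now = 100.83 * 98.517/100 = 99.335 Ah
Step 3: E_pack = V * C_now = 323.8 * 99.335 = 32165 Wh
Step 4: range = E_pack / consumption = 32165 / 187.6 = 171.5 km

171.5 km


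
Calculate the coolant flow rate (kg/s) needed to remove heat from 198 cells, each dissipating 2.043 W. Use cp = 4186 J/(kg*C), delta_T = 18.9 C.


Step 1: Total heat Q = 198 * 2.043 W = 404.51 W
Step 2: denom = cp * dT = 4186 * 18.9 = 79115
Step 3: m_dot = 404.51 / 79115 = 0.005113 kg/s

0.005113 kg/s


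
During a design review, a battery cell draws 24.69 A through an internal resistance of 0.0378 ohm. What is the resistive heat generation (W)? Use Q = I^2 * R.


I^2 = 609.6
Q = 609.6 * 0.0378 = 23.04 W

23.04 W


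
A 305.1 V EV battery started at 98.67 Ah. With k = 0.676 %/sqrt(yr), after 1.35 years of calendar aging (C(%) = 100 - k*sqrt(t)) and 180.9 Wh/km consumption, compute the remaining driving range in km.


Step 1: capacity retention = 100 - 0.676 * sqrt(1.35) = 100 - 0.676 * 1.1619 = 99.215%
Step 2: C_now = 98.67 * 99.215/100 = 97.895 Ah
Step 3: E_pack = V * C_now = 305.1 * 97.895 = 29868 Wh
Step 4: range = E_pack / consumption = 29868 / 180.9 = 165.1 km

165.1 km


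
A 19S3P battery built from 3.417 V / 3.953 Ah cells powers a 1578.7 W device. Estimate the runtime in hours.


Step 1: E_pack = Ns * V_cell * Np * C_cell = 19 * 3.417 * 3 * 3.953 = 769.92 Wh
Step 2: t = E_pack / P = 769.92 / 1578.7 = 0.4877 hr

0.4877 hr


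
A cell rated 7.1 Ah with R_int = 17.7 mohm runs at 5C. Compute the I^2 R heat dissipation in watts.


Convert: R = 17.7 mohm = 0.0177 ohm
Step 1: I = C_rate * capacity = 5 * 7.1 = 35.5 A
Step 2: Q = I^2 * R = 35.5^2 * 0.0177 = 1260.3 * 0.0177 = 22.31 W

22.31 W


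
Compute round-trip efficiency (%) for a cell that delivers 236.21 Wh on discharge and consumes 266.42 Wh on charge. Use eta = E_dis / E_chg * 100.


Round-trip efficiency = 236.21/266.42 * 100% = 88.66%

88.66%


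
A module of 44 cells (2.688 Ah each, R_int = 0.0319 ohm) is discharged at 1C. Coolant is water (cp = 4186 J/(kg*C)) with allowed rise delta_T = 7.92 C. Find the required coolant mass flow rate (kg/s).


Step 1: I = 1 * 2.688 = 2.688 A
Step 2: Q_cell = I^2 * R = 2.688^2 * 0.0319 = 0.23049 W
Step 3: Q_total = 44 * 0.23049 = 10.142 W
Step 4: m_dot = Q_total / (cp * dT) = 10.142 / (4186 * 7.92) = 3.059e-04 kg/s

3.059e-04 kg/s


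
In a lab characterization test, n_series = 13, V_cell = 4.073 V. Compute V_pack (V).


With 13 cells in series at 4.073 V each, V_pack = 52.949 V

52.949 V


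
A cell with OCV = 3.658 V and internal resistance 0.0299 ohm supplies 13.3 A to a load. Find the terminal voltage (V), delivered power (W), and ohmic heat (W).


Step 1: V_terminal = OCV - I*R = 3.658 - 13.3 * 0.0299 = 3.2603 V
Step 2: P_out = V_terminal * I = 3.2603 * 13.3 = 43.36 W
Step 3: Q = I^2 * R = 13.3^2 * 0.0299 = 5.289 W

V=3.2603 V, P=43.36 W, Q=5.289 W


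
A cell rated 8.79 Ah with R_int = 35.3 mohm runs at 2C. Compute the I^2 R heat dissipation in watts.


Convert: R = 35.3 mohm = 0.0353 ohm
Step 1: I = C_rate * capacity = 2 * 8.79 = 17.58 A
Step 2: Q = I^2 * R = 17.58^2 * 0.0353 = 309.06 * 0.0353 = 10.91 W

10.91 W


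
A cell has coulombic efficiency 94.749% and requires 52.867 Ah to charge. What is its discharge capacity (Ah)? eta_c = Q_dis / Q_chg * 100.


Q_dis = eta/100 * Q_chg = 94.749/100 * 52.867 = 50.09 Ah

50.09 Ah


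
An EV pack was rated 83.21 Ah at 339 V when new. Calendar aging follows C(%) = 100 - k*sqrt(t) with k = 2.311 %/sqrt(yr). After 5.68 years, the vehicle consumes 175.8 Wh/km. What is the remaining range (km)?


Step 1: capacity retention = 100 - 2.311 * sqrt(5.68) = 100 - 2.311 * 2.3833 = 94.492%
Step 2: C_now = 83.21 * 94.492/100 = 78.627 Ah
Step 3: E_pack = V * C_now = 339 * 78.627 = 26655 Wh
Step 4: range = E_pack / consumption = 26655 / 175.8 = 151.6 km

151.6 km


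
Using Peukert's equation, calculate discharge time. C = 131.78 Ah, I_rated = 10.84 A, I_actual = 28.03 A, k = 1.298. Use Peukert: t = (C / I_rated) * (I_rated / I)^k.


Step 1: t_rated = C / I_rated = 131.78 / 10.84 = 12.157 hr
Step 2: ratio = 10.84 / 28.03 = 0.38673
Step 3: ratio^k = 0.38673^1.298 = 0.29138
Step 4: t = t_rated * ratio^k = 12.157 * 0.29138 = 3.542 hr

3.542 hr


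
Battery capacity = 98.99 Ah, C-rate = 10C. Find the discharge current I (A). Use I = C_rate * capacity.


I = C_rate * capacity = 10 * 98.99 = 989.9 A

989.9 A


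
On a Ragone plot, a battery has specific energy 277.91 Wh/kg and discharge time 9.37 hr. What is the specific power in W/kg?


P_specific = E / t = 277.91 / 9.37 = 29.66 W/kg

29.66 W/kg


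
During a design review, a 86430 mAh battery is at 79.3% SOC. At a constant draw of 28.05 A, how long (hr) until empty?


Convert: C_total = 86430 mAh = 86.43 Ah
Step 1: remaining = SOC/100 * C_total = 79.3/100 * 86.43 = 68.539 Ah
Step 2: t = remaining / I = 68.539 / 28.05 = 2.443 hr

2.443 hr


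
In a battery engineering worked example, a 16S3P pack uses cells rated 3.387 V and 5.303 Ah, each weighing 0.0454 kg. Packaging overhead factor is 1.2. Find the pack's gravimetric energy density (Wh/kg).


Step 1: V_pack = 16 * 3.387 = 54.192 V
Step 2: C_pack = 3 * 5.303 = 15.909 Ah
Step 3: E_pack = V_pack * C_pack = 54.192 * 15.909 = 862.14 Wh
Step 4: m_pack = 16 * 3 * 0.0454 * 1.2 = 2.615 kg
Step 5: ED = E_pack / m_pack = 862.14 / 2.615 = 329.7 Wh/kg

329.7 Wh/kg


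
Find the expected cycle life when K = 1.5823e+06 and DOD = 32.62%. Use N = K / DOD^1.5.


Step 1: DOD^1.5 = 32.62^1.5 = 186.31
Step 2: N = 1.5823e+06 / 186.31 = 8493 cycles

8493 cycles


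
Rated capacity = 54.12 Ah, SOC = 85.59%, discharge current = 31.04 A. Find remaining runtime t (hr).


Step 1: remaining = SOC/100 * C_total = 85.59/100 * 54.12 = 46.321 Ah
Step 2: t = remaining / I = 46.321 / 31.04 = 1.492 hr

1.492 hr


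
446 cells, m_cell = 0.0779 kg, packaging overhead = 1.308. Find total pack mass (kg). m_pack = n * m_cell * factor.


m_pack = n * m_cell * overhead = 446 * 0.0779 * 1.308 = 45.44 kg

45.44 kg


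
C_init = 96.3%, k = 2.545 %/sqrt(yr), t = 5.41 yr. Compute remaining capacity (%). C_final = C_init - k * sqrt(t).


Step 1: sqrt(5.41 yr) = 2.3259
Step 2: drop = 2.545 * 2.3259 = 5.9194
Step 3: C_final = 96.3 - 5.9194 = 90.38%

90.38%


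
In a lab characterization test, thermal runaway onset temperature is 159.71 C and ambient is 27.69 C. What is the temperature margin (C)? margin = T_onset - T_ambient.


margin = T_onset - T_ambient = 159.71 - 27.69 = 132.02 C

132.02 C


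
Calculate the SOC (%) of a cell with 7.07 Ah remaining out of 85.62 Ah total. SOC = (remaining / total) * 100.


SOC% = 7.07 / 85.62 * 100 = 8.257%

8.257%


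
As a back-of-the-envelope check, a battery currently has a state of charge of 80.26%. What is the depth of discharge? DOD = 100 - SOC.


DOD = 100 - SOC = 100 - 80.26 = 19.74%

19.74%


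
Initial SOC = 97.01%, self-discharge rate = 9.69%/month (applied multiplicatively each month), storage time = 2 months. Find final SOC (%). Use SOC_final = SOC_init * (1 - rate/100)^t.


decay = (1 - 9.69/100)^2 = 0.81559
SOC_final = 97.01 * 0.81559 = 79.12%

79.12%


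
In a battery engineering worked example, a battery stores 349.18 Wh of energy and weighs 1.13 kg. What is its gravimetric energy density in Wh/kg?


Specific energy = 349.18 Wh / 1.13 kg = 309.0 Wh/kg

309.0 Wh/kg


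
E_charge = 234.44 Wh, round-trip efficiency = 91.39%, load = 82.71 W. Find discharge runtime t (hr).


Step 1: E_discharge = eta/100 * E_charge = 91.39/100 * 234.44 = 214.25 Wh
Step 2: t = E_discharge / P = 214.25 / 82.71 = 2.590 hr

2.590 hr


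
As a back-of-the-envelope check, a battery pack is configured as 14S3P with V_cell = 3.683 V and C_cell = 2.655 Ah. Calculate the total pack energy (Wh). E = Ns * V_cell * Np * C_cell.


E = Ns * Vcell * Np * Ccell = 14 * 3.683 * 3 * 2.655 = 410.7 Wh

410.7 Wh


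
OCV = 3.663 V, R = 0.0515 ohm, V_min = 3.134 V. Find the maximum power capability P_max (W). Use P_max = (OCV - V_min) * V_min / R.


P_max = (OCV - V_min) * V_min / R = (3.663 - 3.134) * 3.134 / 0.0515 = 0.529 * 3.134 / 0.0515 = 32.19 W

32.19 W


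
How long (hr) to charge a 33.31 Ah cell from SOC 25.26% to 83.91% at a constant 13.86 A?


Step 1: dSOC = 83.91% - 25.26% = 58.65%
Step 2: delta_Ah = 33.31 * 58.65 / 100 = 19.536 Ah
Step 3: t = 19.536 / 13.86 = 1.410 hr

1.410 hr


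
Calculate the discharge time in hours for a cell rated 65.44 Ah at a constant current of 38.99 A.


Runtime = 65.44 Ah / 38.99 A = 1.678 hr

1.678 hr


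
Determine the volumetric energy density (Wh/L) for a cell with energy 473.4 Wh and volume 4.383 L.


ED = E / V = 473.4 / 4.383 = 108.0 Wh/L

108.0 Wh/L


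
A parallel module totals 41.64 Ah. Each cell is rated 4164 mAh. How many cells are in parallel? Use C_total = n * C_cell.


Convert: C_cell = 4164 mAh = 4.164 Ah
n = C_total / C_cell = 41.64 / 4.164 = 10

10


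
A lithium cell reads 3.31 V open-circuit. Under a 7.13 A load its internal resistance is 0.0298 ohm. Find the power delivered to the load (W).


Step 1: V_terminal = OCV - I*R = 3.31 - 7.13 * 0.0298 = 3.0975 V
Step 2: P_out = V_terminal * I = 3.0975 * 7.13 = 22.09 W

22.09 W


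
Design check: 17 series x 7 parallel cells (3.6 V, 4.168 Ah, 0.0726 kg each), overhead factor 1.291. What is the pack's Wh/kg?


Step 1: V_pack = 17 * 3.6 = 61.2 V
Step 2: C_pack = 7 * 4.168 = 29.176 Ah
Step 3: E_pack = V_pack * C_pack = 61.2 * 29.176 = 1785.6 Wh
Step 4: m_pack = 17 * 7 * 0.0726 * 1.291 = 11.153 kg
Step 5: ED = E_pack / m_pack = 1785.6 / 11.153 = 160.1 Wh/kg

160.1 Wh/kg


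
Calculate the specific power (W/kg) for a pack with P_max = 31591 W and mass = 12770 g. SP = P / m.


Convert: m = 12770 g = 12.77 kg
Specific power = 31591 W / 12.77 kg = 2474 W/kg

2474 W/kg


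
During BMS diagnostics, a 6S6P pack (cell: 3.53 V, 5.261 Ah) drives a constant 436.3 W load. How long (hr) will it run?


Step 1: E_pack = Ns * V_cell * Np * C_cell = 6 * 3.53 * 6 * 5.261 = 668.57 Wh
Step 2: t = E_pack / P = 668.57 / 436.3 = 1.532 hr

1.532 hr


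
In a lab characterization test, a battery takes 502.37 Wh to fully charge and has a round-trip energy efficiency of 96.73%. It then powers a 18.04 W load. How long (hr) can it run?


Step 1: E_discharge = eta/100 * E_charge = 96.73/100 * 502.37 = 485.94 Wh
Step 2: t = E_discharge / P = 485.94 / 18.04 = 26.94 hr

26.94 hr


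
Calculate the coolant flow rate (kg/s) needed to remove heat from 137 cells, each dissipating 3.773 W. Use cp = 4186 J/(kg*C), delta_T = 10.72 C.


Step 1: Total heat Q = 137 * 3.773 W = 516.9 W
Step 2: denom = cp * dT = 4186 * 10.72 = 44874
Step 3: m_dot = 516.9 / 44874 = 0.01152 kg/s

0.01152 kg/s


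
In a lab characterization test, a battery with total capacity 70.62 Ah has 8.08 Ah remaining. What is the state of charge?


SOC = (remaining / total) * 100 = (8.08 / 70.62) * 100 = 11.44%

11.44%


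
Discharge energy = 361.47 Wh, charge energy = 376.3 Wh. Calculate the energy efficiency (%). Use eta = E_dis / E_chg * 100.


eta_e = E_dis / E_chg * 100 = 361.47 / 376.3 * 100 = 96.06%

96.06%


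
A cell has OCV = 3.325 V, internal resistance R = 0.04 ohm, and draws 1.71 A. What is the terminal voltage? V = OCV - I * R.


IR drop = 1.71 * 0.04 = 0.0684 V
V = 3.325 - 0.0684 = 3.257 V

3.257 V


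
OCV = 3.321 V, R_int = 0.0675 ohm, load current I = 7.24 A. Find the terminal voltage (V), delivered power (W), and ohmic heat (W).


Step 1: V_terminal = OCV - I*R = 3.321 - 7.24 * 0.0675 = 2.8323 V
Step 2: P_out = V_terminal * I = 2.8323 * 7.24 = 20.51 W
Step 3: Q = I^2 * R = 7.24^2 * 0.0675 = 3.538 W

V=2.8323 V, P=20.51 W, Q=3.538 W


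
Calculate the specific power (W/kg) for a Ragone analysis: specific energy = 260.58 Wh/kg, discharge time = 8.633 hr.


Specific power = 260.58 Wh/kg / 8.633 hr = 30.18 W/kg

30.18 W/kg


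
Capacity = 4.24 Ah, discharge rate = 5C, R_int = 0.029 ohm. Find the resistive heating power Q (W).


Step 1: I = C_rate * capacity = 5 * 4.24 = 21.2 A
Step 2: Q = I^2 * R = 21.2^2 * 0.029 = 449.44 * 0.029 = 13.03 W

13.03 W


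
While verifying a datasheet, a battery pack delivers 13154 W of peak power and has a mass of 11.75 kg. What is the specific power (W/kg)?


SP = P / m = 13154 / 11.75 = 1119 W/kg

1119 W/kg


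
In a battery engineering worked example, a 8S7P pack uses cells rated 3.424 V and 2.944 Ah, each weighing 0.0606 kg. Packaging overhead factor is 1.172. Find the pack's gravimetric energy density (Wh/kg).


Step 1: V_pack = 8 * 3.424 = 27.392 V
Step 2: C_pack = 7 * 2.944 = 20.608 Ah
Step 3: E_pack = V_pack * C_pack = 27.392 * 20.608 = 564.49 Wh
Step 4: m_pack = 8 * 7 * 0.0606 * 1.172 = 3.9773 kg
Step 5: ED = E_pack / m_pack = 564.49 / 3.9773 = 141.9 Wh/kg

141.9 Wh/kg


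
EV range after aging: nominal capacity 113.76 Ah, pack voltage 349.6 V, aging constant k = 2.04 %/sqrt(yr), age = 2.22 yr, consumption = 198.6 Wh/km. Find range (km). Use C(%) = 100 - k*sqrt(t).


Step 1: capacity retention = 100 - 2.04 * sqrt(2.22) = 100 - 2.04 * 1.49 = 96.96%
Step 2: C_now = 113.76 * 96.96/100 = 110.3 Ah
Step 3: E_pack = V * C_now = 349.6 * 110.3 = 38561 Wh
Step 4: range = E_pack / consumption = 38561 / 198.6 = 194.2 km

194.2 km


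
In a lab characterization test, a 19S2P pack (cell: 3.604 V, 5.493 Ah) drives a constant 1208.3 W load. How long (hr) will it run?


Step 1: E_pack = Ns * V_cell * Np * C_cell = 19 * 3.604 * 2 * 5.493 = 752.28 Wh
Step 2: t = E_pack / P = 752.28 / 1208.3 = 0.6226 hr

0.6226 hr


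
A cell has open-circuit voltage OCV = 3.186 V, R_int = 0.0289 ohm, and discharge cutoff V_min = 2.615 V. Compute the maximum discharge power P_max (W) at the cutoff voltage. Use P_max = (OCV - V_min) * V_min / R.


dV = OCV - V_min = 0.571 V (so I_max = dV / R)
P_max = dV * V_min / R = 0.571 * 2.615 / 0.0289 = 51.67 W

51.67 W


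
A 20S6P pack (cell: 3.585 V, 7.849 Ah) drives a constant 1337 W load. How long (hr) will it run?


Step 1: E_pack = Ns * V_cell * Np * C_cell = 20 * 3.585 * 6 * 7.849 = 3376.6 Wh
Step 2: t = E_pack / P = 3376.6 / 1337 = 2.526 hr

2.526 hr


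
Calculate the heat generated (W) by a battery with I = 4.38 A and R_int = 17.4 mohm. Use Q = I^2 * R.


Convert: R = 17.4 mohm = 0.0174 ohm
I^2 = 19.184
Q = 19.184 * 0.0174 = 0.3338 W

0.3338 W


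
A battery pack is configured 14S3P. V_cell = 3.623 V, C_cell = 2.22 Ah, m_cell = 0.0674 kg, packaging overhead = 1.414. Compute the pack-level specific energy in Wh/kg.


Step 1: V_pack = 14 * 3.623 = 50.722 V
Step 2: C_pack = 3 * 2.22 = 6.66 Ah
Step 3: E_pack = V_pack * C_pack = 50.722 * 6.66 = 337.81 Wh
Step 4: m_pack = 14 * 3 * 0.0674 * 1.414 = 4.0028 kg
Step 5: ED = E_pack / m_pack = 337.81 / 4.0028 = 84.39 Wh/kg

84.39 Wh/kg


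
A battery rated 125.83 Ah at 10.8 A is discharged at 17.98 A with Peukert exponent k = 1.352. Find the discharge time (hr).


t_rated = C / I_rated = 125.83 / 10.8 = 11.651 hr
(I_rated/I)^k = (0.60067)^1.352 = 0.50201
t = t_rated * (I_rated/I)^k = 11.651 * 0.50201 = 5.849 hr

5.849 hr


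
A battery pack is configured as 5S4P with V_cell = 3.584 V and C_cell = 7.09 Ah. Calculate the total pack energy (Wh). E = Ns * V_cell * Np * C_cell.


V_pack = 5 * 3.584 = 17.92 V
C_pack = 4 * 7.09 = 28.36 Ah
E = V_pack * C_pack = 17.92 * 28.36 = 508.2 Wh

508.2 Wh


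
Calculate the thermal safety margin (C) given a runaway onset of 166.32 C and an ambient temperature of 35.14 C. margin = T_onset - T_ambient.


margin = T_onset - T_ambient = 166.32 - 35.14 = 131.18 C

131.18 C


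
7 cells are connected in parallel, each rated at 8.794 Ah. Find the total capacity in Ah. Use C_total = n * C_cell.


C_total = 7 * 8.794 = 61.558 Ah

61.558 Ah


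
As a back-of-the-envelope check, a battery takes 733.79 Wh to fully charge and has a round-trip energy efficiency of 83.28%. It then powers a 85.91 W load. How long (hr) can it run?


Step 1: E_discharge = eta/100 * E_charge = 83.28/100 * 733.79 = 611.1 Wh
Step 2: t = E_discharge / P = 611.1 / 85.91 = 7.113 hr

7.113 hr


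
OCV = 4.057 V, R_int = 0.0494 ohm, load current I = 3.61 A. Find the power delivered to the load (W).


Step 1: V_terminal = OCV - I*R = 4.057 - 3.61 * 0.0494 = 3.8787 V
Step 2: P_out = V_terminal * I = 3.8787 * 3.61 = 14.00 W

14.00 W


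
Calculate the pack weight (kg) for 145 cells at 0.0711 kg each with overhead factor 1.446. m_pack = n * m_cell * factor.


Cell mass sum = 145 * 0.0711 = 10.31 kg
With overhead 1.446: m_pack = 10.31 * 1.446 = 14.91 kg

14.91 kg


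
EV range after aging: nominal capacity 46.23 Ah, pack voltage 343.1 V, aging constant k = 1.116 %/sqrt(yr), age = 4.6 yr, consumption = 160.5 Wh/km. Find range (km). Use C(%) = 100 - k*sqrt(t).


Step 1: capacity retention = 100 - 1.116 * sqrt(4.6) = 100 - 1.116 * 2.1448 = 97.606%
Step 2: C_now = 46.23 * 97.606/100 = 45.123 Ah
Step 3: E_pack = V * C_now = 343.1 * 45.123 = 15482 Wh
Step 4: range = E_pack / consumption = 15482 / 160.5 = 96.46 km

96.46 km


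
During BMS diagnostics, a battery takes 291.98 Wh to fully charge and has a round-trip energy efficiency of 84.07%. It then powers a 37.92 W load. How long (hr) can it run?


Step 1: E_discharge = eta/100 * E_charge = 84.07/100 * 291.98 = 245.47 Wh
Step 2: t = E_discharge / P = 245.47 / 37.92 = 6.473 hr

6.473 hr


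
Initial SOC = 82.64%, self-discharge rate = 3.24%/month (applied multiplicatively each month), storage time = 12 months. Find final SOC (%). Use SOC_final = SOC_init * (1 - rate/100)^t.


Monthly retention factor = 1 - 3.24/100 = 0.9676
Over 12 months: factor^12 = 0.67352
SOC_final = 82.64 * 0.67352 = 55.66%

55.66%


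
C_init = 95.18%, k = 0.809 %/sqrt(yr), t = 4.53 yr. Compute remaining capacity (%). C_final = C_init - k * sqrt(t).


Step 1: sqrt(4.53 yr) = 2.1284
Step 2: drop = 0.809 * 2.1284 = 1.7219
Step 3: C_final = 95.18 - 1.7219 = 93.46%

93.46%


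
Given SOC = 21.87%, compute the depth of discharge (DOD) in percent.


DOD = 100 - SOC = 100 - 21.87 = 78.13%

78.13%


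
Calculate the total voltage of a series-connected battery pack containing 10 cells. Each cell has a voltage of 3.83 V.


V_pack = n * V_cell = 10 * 3.83 = 38.3 V

38.3 V


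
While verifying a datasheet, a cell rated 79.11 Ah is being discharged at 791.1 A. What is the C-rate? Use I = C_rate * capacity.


Rearranging: C_rate = 791.1 / 79.11 = 10C

10C


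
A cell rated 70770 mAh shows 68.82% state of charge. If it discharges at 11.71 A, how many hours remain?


Convert: C_total = 70770 mAh = 70.77 Ah
Step 1: remaining = SOC/100 * C_total = 68.82/100 * 70.77 = 48.704 Ah
Step 2: t = remaining / I = 48.704 / 11.71 = 4.159 hr

4.159 hr


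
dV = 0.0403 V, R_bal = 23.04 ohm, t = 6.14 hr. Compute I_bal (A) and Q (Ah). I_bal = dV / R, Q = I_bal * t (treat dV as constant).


First, Ohm's law: I_bal = 0.0403 V / 23.04 ohm = 0.0017491 A
Then Q = I * t = 0.0017491 A * 6.14 hr = 0.01074 Ah

I=0.0017491 A, Q=0.01074 Ah


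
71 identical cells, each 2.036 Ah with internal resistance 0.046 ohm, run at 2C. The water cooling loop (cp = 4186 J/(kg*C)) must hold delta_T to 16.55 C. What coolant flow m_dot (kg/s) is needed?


Step 1: I = 2 * 2.036 = 4.072 A
Step 2: Q_cell = I^2 * R = 4.072^2 * 0.046 = 0.76273 W
Step 3: Q_total = 71 * 0.76273 = 54.154 W
Step 4: m_dot = Q_total / (cp * dT) = 54.154 / (4186 * 16.55) = 7.817e-04 kg/s

7.817e-04 kg/s


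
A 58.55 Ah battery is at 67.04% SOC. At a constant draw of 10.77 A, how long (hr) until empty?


Step 1: remaining = SOC/100 * C_total = 67.04/100 * 58.55 = 39.252 Ah
Step 2: t = remaining / I = 39.252 / 10.77 = 3.645 hr

3.645 hr


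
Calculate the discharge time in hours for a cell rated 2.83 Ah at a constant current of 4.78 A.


t = capacity / current = 2.83 / 4.78 = 0.5921 hr

0.5921 hr


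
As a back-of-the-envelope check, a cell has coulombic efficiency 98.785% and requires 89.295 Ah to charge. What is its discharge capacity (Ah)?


Q_dis = eta/100 * Q_chg = 98.785/100 * 89.295 = 88.21 Ah

88.21 Ah


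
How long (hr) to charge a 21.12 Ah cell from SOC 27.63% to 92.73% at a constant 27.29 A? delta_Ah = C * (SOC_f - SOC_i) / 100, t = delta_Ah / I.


Step 1: dSOC = 92.73% - 27.63% = 65.1%
Step 2: delta_Ah = 21.12 * 65.1 / 100 = 13.749 Ah
Step 3: t = 13.749 / 27.29 = 0.5038 hr

0.5038 hr


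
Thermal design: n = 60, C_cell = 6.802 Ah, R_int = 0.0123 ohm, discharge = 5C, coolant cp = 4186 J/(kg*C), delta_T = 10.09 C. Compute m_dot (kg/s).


Step 1: I = 5 * 6.802 = 34.01 A
Step 2: Q_cell = I^2 * R = 34.01^2 * 0.0123 = 14.227 W
Step 3: Q_total = 60 * 14.227 = 853.62 W
Step 4: m_dot = Q_total / (cp * dT) = 853.62 / (4186 * 10.09) = 0.02021 kg/s

0.02021 kg/s


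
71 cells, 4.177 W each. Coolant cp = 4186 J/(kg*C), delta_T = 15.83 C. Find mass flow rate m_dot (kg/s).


Q_total = 71 * 4.177 = 296.57 W
m_dot = Q_total / (cp * dT) = 296.57 / (4186 * 15.83) = 0.004476 kg/s

0.004476 kg/s


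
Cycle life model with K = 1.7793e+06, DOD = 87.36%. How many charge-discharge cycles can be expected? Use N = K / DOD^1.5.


DOD^1.5 = 816.52
N = K / DOD^1.5 = 1.7793e+06 / 816.52 = 2179

2179 cycles


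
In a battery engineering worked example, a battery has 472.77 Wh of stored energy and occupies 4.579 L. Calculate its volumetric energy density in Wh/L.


Volumetric ED = 472.77 Wh / 4.579 L = 103.2 Wh/L

103.2 Wh/L


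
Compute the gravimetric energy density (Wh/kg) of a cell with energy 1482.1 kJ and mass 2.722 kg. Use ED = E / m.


Convert: E = 1482.1 kJ = 411.69 Wh
ED = E / m = 411.69 / 2.722 = 151.2 Wh/kg

151.2 Wh/kg


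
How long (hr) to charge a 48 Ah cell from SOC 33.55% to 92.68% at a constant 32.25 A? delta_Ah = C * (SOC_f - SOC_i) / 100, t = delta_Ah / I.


delta_Ah = 48 * (92.68 - 33.55) / 100 = 28.382 Ah
t = delta_Ah / I = 28.382 / 32.25 = 0.8801 hr

0.8801 hr


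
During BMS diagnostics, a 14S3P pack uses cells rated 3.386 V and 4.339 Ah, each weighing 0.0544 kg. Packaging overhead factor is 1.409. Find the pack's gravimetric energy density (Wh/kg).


Step 1: V_pack = 14 * 3.386 = 47.404 V
Step 2: C_pack = 3 * 4.339 = 13.017 Ah
Step 3: E_pack = V_pack * C_pack = 47.404 * 13.017 = 617.06 Wh
Step 4: m_pack = 14 * 3 * 0.0544 * 1.409 = 3.2193 kg
Step 5: ED = E_pack / m_pack = 617.06 / 3.2193 = 191.7 Wh/kg

191.7 Wh/kg


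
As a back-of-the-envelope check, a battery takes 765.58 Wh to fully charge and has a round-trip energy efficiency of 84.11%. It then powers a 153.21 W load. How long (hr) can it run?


Step 1: E_discharge = eta/100 * E_charge = 84.11/100 * 765.58 = 643.93 Wh
Step 2: t = E_discharge / P = 643.93 / 153.21 = 4.203 hr

4.203 hr


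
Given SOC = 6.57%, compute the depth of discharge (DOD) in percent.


DOD = 100 - SOC = 100 - 6.57 = 93.43%

93.43%


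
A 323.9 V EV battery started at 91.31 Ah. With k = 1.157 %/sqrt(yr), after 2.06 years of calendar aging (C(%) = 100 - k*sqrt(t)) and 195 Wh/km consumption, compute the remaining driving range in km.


Step 1: capacity retention = 100 - 1.157 * sqrt(2.06) = 100 - 1.157 * 1.4353 = 98.339%
Step 2: C_now = 91.31 * 98.339/100 = 89.793 Ah
Step 3: E_pack = V * C_now = 323.9 * 89.793 = 29084 Wh
Step 4: range = E_pack / consumption = 29084 / 195 = 149.1 km

149.1 km
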